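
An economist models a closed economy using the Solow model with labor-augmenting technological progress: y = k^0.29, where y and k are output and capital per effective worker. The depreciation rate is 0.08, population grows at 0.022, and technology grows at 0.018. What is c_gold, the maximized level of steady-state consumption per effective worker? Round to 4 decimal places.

Break-even investment rate: n + g + δ = 0.022 + 0.018 + 0.08 = 0.12.
At the golden rule the marginal product of capital equals n+g+δ: 0.29·k^(0.29−1) = 0.12. Solving, k_gold = (0.29/0.12)^(1/0.71) ≈ 3.4653.
y_gold = 3.4653^0.29 ≈ 1.4339.
c_gold = y_gold − (n+g+δ)·k_gold = 1.4339 − 0.12·3.4653 ≈ 1.0181.

c_gold ≈ 1.0181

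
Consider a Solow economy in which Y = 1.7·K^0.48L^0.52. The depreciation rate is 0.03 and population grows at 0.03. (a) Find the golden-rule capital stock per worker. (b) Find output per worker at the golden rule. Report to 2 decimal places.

n + δ = 0.03 + 0.03 = 0.06.
Setting f'(k) = n+δ gives 0.48·1.7·k^(0.48−1) = 0.06, hence k_gold = (0.48·1.7/0.06)^(1/0.52) ≈ 151.3152.
y_gold = 1.7·151.3152^0.48 ≈ 18.9144.

(a) k_gold ≈ 151.32; (b) y_gold ≈ 18.91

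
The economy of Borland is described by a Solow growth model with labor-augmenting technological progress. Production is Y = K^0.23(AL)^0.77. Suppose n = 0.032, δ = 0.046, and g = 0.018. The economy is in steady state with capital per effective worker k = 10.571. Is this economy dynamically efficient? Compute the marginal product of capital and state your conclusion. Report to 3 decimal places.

dynamically inefficient; MPK ≈ 0.037

Break-even investment rate: n + g + δ = 0.032 + 0.018 + 0.046 = 0.096.
MPK = 0.23·k^(0.23−1) = 0.23·10.571^(-0.77) ≈ 0.0374.
MPK < 0.096, so the economy is dynamically inefficient (over-saving).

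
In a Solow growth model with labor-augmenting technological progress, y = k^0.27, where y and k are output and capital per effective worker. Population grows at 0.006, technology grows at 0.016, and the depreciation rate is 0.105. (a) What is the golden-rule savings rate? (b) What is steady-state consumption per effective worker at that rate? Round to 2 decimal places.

Capital per effective worker breaks even when investment replaces (n + g + δ)·k; here n + g + δ = 0.127.
For Cobb-Douglas, s_gold equals capital's share: s_gold = 0.27.
At the golden rule the marginal product of capital equals n+g+δ: 0.27·k^(0.27−1) = 0.127. Solving, k_gold = (0.27/0.127)^(1/0.73) ≈ 2.8100.
y_gold = 2.8100^0.27 ≈ 1.3218; c_gold = (1−0.27)·y_gold ≈ 0.9649.

(a) s_gold = 0.27; (b) c_gold ≈ 0.96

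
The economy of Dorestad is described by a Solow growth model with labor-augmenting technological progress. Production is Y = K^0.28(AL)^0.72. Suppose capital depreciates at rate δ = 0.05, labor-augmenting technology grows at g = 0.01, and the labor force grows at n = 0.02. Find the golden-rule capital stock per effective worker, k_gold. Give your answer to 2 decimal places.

Break-even investment rate: n + g + δ = 0.02 + 0.01 + 0.05 = 0.08.
Setting f'(k) = n+g+δ gives 0.28·k^(0.28−1) = 0.08, hence k_gold = (0.28/0.08)^(1/0.72) ≈ 5.6971.

k_gold ≈ 5.70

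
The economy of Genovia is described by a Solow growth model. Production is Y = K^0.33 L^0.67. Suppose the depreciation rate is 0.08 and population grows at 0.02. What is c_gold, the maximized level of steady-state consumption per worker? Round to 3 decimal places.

Capital per worker breaks even when investment replaces (n + δ)·k; here n + δ = 0.1.
Golden rule sets MPK = n+δ: 0.33·k^(0.33−1) = 0.1, so k_gold = (0.33/0.1)^(1/0.67) ≈ 5.9416.
y_gold = 5.9416^0.33 ≈ 1.8005.
c_gold = y_gold − (n+δ)·k_gold = 1.8005 − 0.1·5.9416 ≈ 1.2063.

c_gold ≈ 1.206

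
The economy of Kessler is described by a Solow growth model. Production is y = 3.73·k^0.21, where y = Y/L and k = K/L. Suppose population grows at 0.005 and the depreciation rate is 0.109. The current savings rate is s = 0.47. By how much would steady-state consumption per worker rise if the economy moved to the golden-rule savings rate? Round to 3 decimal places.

n + δ = 0.005 + 0.109 = 0.114.
Current steady state (s = 0.47): k* = (0.47·3.73/0.114)^(1/0.79) ≈ 31.7986, y* = 3.73·31.7986^0.21 ≈ 7.7128, c* = (1−0.47)·7.7128 ≈ 4.0878.
Setting f'(k) = n+δ gives 0.21·3.73·k^(0.21−1) = 0.114, hence k_gold = (0.21·3.73/0.114)^(1/0.79) ≈ 11.4689.
y_gold = 3.73·11.4689^0.21 ≈ 6.2260, c_gold = y_gold − 0.114·k_gold ≈ 4.9185.
Gain: Δc = 4.9185 − 4.0878 ≈ 0.8307.

Δc ≈ 0.831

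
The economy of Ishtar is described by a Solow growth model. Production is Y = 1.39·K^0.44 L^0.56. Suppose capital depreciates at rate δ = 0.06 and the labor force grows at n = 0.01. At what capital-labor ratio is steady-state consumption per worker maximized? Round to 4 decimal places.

k_gold ≈ 47.9752

The effective depreciation rate is n + δ = 0.01 + 0.06 = 0.07.
Maximizing c = f(k) − (n+δ)·k gives f'(k) = n+δ, i.e. 0.44·1.39·k^(0.44−1) = 0.07, so k_gold = (0.44·1.39/0.07)^(1/0.56) ≈ 47.9752.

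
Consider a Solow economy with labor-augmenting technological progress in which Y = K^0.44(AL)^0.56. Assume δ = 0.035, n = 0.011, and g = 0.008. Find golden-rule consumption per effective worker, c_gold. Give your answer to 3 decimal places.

The effective depreciation rate is n + g + δ = 0.011 + 0.008 + 0.035 = 0.054.
Setting f'(k) = n+g+δ gives 0.44·k^(0.44−1) = 0.054, hence k_gold = (0.44/0.054)^(1/0.56) ≈ 42.3537.
y_gold = 42.3537^0.44 ≈ 5.1979.
c_gold = y_gold − (n+g+δ)·k_gold = 5.1979 − 0.054·42.3537 ≈ 2.9109.

c_gold ≈ 2.911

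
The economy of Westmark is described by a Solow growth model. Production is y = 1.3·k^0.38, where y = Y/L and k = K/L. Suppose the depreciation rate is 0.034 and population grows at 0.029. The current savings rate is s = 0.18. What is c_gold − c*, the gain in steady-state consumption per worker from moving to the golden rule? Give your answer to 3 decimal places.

n + δ = 0.029 + 0.034 = 0.063.
Current steady state (s = 0.18): k* = (0.18·1.3/0.063)^(1/0.62) ≈ 8.3014, y* = 1.3·8.3014^0.38 ≈ 2.9055, c* = (1−0.18)·2.9055 ≈ 2.3825.
At the golden rule the marginal product of capital equals n+δ: 0.38·1.3·k^(0.38−1) = 0.063. Solving, k_gold = (0.38·1.3/0.063)^(1/0.62) ≈ 27.7050.
y_gold = 1.3·27.7050^0.38 ≈ 4.5932, c_gold = y_gold − 0.063·k_gold ≈ 2.8478.
Gain: Δc = 2.8478 − 2.3825 ≈ 0.4653.

Δc ≈ 0.465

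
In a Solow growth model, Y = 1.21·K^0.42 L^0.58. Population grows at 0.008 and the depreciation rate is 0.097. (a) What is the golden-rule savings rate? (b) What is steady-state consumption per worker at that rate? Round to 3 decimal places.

Break-even investment rate: n + δ = 0.008 + 0.097 = 0.105.
For Cobb-Douglas, s_gold equals capital's share: s_gold = 0.42.
Maximizing c = f(k) − (n+δ)·k gives f'(k) = n+δ, i.e. 0.42·1.21·k^(0.42−1) = 0.105, so k_gold = (0.42·1.21/0.105)^(1/0.58) ≈ 15.1624.
y_gold = 1.21·15.1624^0.42 ≈ 3.7906; c_gold = (1−0.42)·y_gold ≈ 2.1985.

(a) s_gold = 0.420; (b) c_gold ≈ 2.199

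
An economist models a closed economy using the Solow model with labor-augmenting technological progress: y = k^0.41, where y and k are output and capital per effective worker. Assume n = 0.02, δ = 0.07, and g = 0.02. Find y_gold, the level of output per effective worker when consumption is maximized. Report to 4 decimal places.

Break-even investment rate: n + g + δ = 0.02 + 0.02 + 0.07 = 0.11.
Maximizing c = f(k) − (n+g+δ)·k gives f'(k) = n+g+δ, i.e. 0.41·k^(0.41−1) = 0.11, so k_gold = (0.41/0.11)^(1/0.59) ≈ 9.2995.
Output: y_gold = k_gold^0.41 = 9.2995^0.41 ≈ 2.4950.

y_gold ≈ 2.4950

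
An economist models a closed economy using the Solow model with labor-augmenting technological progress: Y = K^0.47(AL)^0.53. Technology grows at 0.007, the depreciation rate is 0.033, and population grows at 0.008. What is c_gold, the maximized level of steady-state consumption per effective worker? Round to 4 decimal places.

Capital per effective worker breaks even when investment replaces (n + g + δ)·k; here n + g + δ = 0.048.
At the golden rule the marginal product of capital equals n+g+δ: 0.47·k^(0.47−1) = 0.048. Solving, k_gold = (0.47/0.048)^(1/0.53) ≈ 74.0527.
y_gold = 74.0527^0.47 ≈ 7.5628.
c_gold = y_gold − (n+g+δ)·k_gold = 7.5628 − 0.048·74.0527 ≈ 4.0083.

c_gold ≈ 4.0083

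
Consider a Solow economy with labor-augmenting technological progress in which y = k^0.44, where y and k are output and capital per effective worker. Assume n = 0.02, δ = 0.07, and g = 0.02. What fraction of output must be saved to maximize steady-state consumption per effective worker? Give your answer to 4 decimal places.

s_gold = 0.4400

Capital per effective worker breaks even when investment replaces (n + g + δ)·k; here n + g + δ = 0.11.
At the golden rule MPK = n+g+δ, and in any Cobb-Douglas steady state s = (n+g+δ)·k/y = MPK·k/y = capital's share 0.44.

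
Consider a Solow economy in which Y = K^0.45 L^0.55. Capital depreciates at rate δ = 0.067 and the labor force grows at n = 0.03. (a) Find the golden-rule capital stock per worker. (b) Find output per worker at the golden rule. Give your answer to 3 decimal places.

(a) k_gold ≈ 16.282; (b) y_gold ≈ 3.510

The effective depreciation rate is n + δ = 0.03 + 0.067 = 0.097.
Golden rule sets MPK = n+δ: 0.45·k^(0.45−1) = 0.097, so k_gold = (0.45/0.097)^(1/0.55) ≈ 16.2821.
y_gold = 16.2821^0.45 ≈ 3.5097.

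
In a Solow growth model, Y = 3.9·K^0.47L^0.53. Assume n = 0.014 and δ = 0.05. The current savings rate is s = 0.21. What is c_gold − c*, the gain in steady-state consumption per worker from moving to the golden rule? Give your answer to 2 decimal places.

Δc ≈ 10.95

The effective depreciation rate is n + δ = 0.014 + 0.05 = 0.064.
Current steady state (s = 0.21): k* = (0.21·3.9/0.064)^(1/0.53) ≈ 122.7087, y* = 3.9·122.7087^0.47 ≈ 37.3969, c* = (1−0.21)·37.3969 ≈ 29.5436.
At the golden rule the marginal product of capital equals n+δ: 0.47·3.9·k^(0.47−1) = 0.064. Solving, k_gold = (0.47·3.9/0.064)^(1/0.53) ≈ 561.0784.
y_gold = 3.9·561.0784^0.47 ≈ 76.4022, c_gold = y_gold − 0.064·k_gold ≈ 40.4931.
Gain: Δc = 40.4931 − 29.5436 ≈ 10.9496.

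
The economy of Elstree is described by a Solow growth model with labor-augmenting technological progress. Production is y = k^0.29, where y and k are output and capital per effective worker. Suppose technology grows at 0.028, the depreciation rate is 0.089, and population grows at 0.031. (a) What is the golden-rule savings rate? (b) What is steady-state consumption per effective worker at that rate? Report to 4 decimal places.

Capital per effective worker breaks even when investment replaces (n + g + δ)·k; here n + g + δ = 0.148.
For Cobb-Douglas, s_gold equals capital's share: s_gold = 0.29.
Maximizing c = f(k) − (n+g+δ)·k gives f'(k) = n+g+δ, i.e. 0.29·k^(0.29−1) = 0.148, so k_gold = (0.29/0.148)^(1/0.71) ≈ 2.5790.
y_gold = 2.5790^0.29 ≈ 1.3162; c_gold = (1−0.29)·y_gold ≈ 0.9345.

(a) s_gold = 0.2900; (b) c_gold ≈ 0.9345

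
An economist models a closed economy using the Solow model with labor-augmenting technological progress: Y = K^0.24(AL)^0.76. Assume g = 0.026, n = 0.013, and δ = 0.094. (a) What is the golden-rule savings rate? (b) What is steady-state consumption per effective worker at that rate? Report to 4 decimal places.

(a) s_gold = 0.2400; (b) c_gold ≈ 0.9157

Break-even investment rate: n + g + δ = 0.013 + 0.026 + 0.094 = 0.133.
For Cobb-Douglas, s_gold equals capital's share: s_gold = 0.24.
At the golden rule the marginal product of capital equals n+g+δ: 0.24·k^(0.24−1) = 0.133. Solving, k_gold = (0.24/0.133)^(1/0.76) ≈ 2.1743.
y_gold = 2.1743^0.24 ≈ 1.2049; c_gold = (1−0.24)·y_gold ≈ 0.9157.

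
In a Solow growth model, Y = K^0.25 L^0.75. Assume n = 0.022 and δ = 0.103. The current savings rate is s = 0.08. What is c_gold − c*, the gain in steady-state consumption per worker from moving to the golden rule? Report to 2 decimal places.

The effective depreciation rate is n + δ = 0.022 + 0.103 = 0.125.
Current steady state (s = 0.08): k* = (0.08/0.125)^(1/0.75) ≈ 0.5515, y* = 0.5515^0.25 ≈ 0.8618, c* = (1−0.08)·0.8618 ≈ 0.7928.
At the golden rule the marginal product of capital equals n+δ: 0.25·k^(0.25−1) = 0.125. Solving, k_gold = (0.25/0.125)^(1/0.75) ≈ 2.5198.
y_gold = 2.5198^0.25 ≈ 1.2599, c_gold = y_gold − 0.125·k_gold ≈ 0.9449.
Gain: Δc = 0.9449 − 0.7928 ≈ 0.1521.

Δc ≈ 0.15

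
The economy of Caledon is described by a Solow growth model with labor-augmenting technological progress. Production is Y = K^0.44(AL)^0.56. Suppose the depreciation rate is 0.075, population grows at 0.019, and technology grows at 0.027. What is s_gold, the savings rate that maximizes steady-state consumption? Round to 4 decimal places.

Capital per effective worker breaks even when investment replaces (n + g + δ)·k; here n + g + δ = 0.121.
At the golden rule MPK = n+g+δ, and in any Cobb-Douglas steady state s = (n+g+δ)·k/y = MPK·k/y = capital's share 0.44.

s_gold = 0.4400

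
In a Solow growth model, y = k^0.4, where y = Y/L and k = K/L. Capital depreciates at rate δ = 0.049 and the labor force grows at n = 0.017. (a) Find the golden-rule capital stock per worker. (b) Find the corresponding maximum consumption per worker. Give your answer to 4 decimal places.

Capital per worker breaks even when investment replaces (n + δ)·k; here n + δ = 0.066.
Golden rule sets MPK = n+δ: 0.4·k^(0.4−1) = 0.066, so k_gold = (0.4/0.066)^(1/0.6) ≈ 20.1462.
y_gold = 20.1462^0.4 ≈ 3.3241; c_gold = y_gold − 0.066·k_gold ≈ 1.9945.

(a) k_gold ≈ 20.1462; (b) c_gold ≈ 1.9945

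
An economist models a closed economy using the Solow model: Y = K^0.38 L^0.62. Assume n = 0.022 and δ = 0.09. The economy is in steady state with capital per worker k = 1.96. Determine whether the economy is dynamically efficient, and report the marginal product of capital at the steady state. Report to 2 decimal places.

Capital per worker breaks even when investment replaces (n + δ)·k; here n + δ = 0.112.
MPK = 0.38·k^(0.38−1) = 0.38·1.96^(-0.62) ≈ 0.2504.
MPK > 0.112, so the economy is dynamically efficient (under-saving).

dynamically efficient; MPK ≈ 0.25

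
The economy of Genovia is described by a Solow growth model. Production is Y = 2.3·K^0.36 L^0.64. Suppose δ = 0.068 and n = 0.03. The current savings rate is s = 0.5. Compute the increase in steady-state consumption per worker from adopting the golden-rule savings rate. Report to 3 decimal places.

The effective depreciation rate is n + δ = 0.03 + 0.068 = 0.098.
Current steady state (s = 0.5): k* = (0.5·2.3/0.098)^(1/0.64) ≈ 46.8867, y* = 2.3·46.8867^0.36 ≈ 9.1898, c* = (1−0.5)·9.1898 ≈ 4.5949.
Golden rule sets MPK = n+δ: 0.36·2.3·k^(0.36−1) = 0.098, so k_gold = (0.36·2.3/0.098)^(1/0.64) ≈ 28.0628.
y_gold = 2.3·28.0628^0.36 ≈ 7.6393, c_gold = y_gold − 0.098·k_gold ≈ 4.8892.
Gain: Δc = 4.8892 − 4.5949 ≈ 0.2943.

Δc ≈ 0.294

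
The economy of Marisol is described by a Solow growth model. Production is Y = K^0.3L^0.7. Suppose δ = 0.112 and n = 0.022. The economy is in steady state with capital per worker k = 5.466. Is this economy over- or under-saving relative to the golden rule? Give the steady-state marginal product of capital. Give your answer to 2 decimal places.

over-saving; MPK ≈ 0.09

Capital per worker breaks even when investment replaces (n + δ)·k; here n + δ = 0.134.
MPK = 0.3·k^(0.3−1) = 0.3·5.466^(-0.7) ≈ 0.0914.
MPK < 0.134, so the economy is dynamically inefficient (over-saving).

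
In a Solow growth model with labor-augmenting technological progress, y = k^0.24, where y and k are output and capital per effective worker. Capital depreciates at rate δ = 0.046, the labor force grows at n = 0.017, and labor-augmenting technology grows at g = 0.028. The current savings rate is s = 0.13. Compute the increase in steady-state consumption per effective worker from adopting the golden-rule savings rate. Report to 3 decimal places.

The effective depreciation rate is n + g + δ = 0.017 + 0.028 + 0.046 = 0.091.
Current steady state (s = 0.13): k* = (0.13/0.091)^(1/0.76) ≈ 1.5989, y* = 1.5989^0.24 ≈ 1.1192, c* = (1−0.13)·1.1192 ≈ 0.9737.
Setting f'(k) = n+g+δ gives 0.24·k^(0.24−1) = 0.091, hence k_gold = (0.24/0.091)^(1/0.76) ≈ 3.5824.
y_gold = 3.5824^0.24 ≈ 1.3583, c_gold = y_gold − 0.091·k_gold ≈ 1.0323.
Gain: Δc = 1.0323 − 0.9737 ≈ 0.0586.

Δc ≈ 0.059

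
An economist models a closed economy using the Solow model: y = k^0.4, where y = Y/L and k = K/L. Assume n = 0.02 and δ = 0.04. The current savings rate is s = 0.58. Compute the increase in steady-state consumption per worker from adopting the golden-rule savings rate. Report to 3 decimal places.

Capital per worker breaks even when investment replaces (n + δ)·k; here n + δ = 0.06.
Current steady state (s = 0.58): k* = (0.58/0.06)^(1/0.6) ≈ 43.8660, y* = 43.8660^0.4 ≈ 4.5379, c* = (1−0.58)·4.5379 ≈ 1.9059.
Setting f'(k) = n+δ gives 0.4·k^(0.4−1) = 0.06, hence k_gold = (0.4/0.06)^(1/0.6) ≈ 23.6146.
y_gold = 23.6146^0.4 ≈ 3.5422, c_gold = y_gold − 0.06·k_gold ≈ 2.1253.
Gain: Δc = 2.1253 − 1.9059 ≈ 0.2194.

Δc ≈ 0.219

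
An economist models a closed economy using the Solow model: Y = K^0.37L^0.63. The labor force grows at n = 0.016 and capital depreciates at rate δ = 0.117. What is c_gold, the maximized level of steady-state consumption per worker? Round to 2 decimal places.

Break-even investment rate: n + δ = 0.016 + 0.117 = 0.133.
Golden rule sets MPK = n+δ: 0.37·k^(0.37−1) = 0.133, so k_gold = (0.37/0.133)^(1/0.63) ≈ 5.0736.
y_gold = 5.0736^0.37 ≈ 1.8238.
c_gold = y_gold − (n+δ)·k_gold = 1.8238 − 0.133·5.0736 ≈ 1.1490.

c_gold ≈ 1.15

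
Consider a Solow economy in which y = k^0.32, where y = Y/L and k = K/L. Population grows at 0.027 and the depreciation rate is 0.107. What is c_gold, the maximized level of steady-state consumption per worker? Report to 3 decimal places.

Break-even investment rate: n + δ = 0.027 + 0.107 = 0.134.
At the golden rule the marginal product of capital equals n+δ: 0.32·k^(0.32−1) = 0.134. Solving, k_gold = (0.32/0.134)^(1/0.68) ≈ 3.5971.
y_gold = 3.5971^0.32 ≈ 1.5063.
c_gold = y_gold − (n+δ)·k_gold = 1.5063 − 0.134·3.5971 ≈ 1.0243.

c_gold ≈ 1.024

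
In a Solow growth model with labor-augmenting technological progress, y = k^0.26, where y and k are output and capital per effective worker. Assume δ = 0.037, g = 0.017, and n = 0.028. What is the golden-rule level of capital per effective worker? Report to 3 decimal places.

k_gold ≈ 4.756

The effective depreciation rate is n + g + δ = 0.028 + 0.017 + 0.037 = 0.082.
Golden rule sets MPK = n+g+δ: 0.26·k^(0.26−1) = 0.082, so k_gold = (0.26/0.082)^(1/0.74) ≈ 4.7560.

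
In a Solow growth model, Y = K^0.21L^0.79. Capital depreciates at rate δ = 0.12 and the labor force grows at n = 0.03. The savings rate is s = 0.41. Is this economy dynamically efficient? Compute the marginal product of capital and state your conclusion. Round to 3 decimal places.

n + δ = 0.03 + 0.12 = 0.15.
Steady-state k*: s·k^0.21 = 0.15·k gives k* = (0.41/0.15)^(1/0.79) ≈ 3.5709.
MPK = 0.21·3.5709^(-0.79) ≈ 0.0768.
MPK < n+δ = 0.15, so the economy is dynamically inefficient (over-saving).

dynamically inefficient; MPK ≈ 0.077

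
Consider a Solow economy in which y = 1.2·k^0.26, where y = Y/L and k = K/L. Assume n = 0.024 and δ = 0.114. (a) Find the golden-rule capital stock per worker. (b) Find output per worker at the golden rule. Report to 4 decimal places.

(a) k_gold ≈ 3.0113; (b) y_gold ≈ 1.5983

The effective depreciation rate is n + δ = 0.024 + 0.114 = 0.138.
At the golden rule the marginal product of capital equals n+δ: 0.26·1.2·k^(0.26−1) = 0.138. Solving, k_gold = (0.26·1.2/0.138)^(1/0.74) ≈ 3.0113.
y_gold = 1.2·3.0113^0.26 ≈ 1.5983.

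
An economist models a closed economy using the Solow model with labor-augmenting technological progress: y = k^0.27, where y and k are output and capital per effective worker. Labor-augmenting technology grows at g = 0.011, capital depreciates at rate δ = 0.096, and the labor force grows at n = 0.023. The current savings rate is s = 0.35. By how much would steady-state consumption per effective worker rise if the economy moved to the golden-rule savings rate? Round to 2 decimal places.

Δc ≈ 0.02

The effective depreciation rate is n + g + δ = 0.023 + 0.011 + 0.096 = 0.13.
Current steady state (s = 0.35): k* = (0.35/0.13)^(1/0.73) ≈ 3.8834, y* = 3.8834^0.27 ≈ 1.4424, c* = (1−0.35)·1.4424 ≈ 0.9376.
Golden rule sets MPK = n+g+δ: 0.27·k^(0.27−1) = 0.13, so k_gold = (0.27/0.13)^(1/0.73) ≈ 2.7216.
y_gold = 2.7216^0.27 ≈ 1.3104, c_gold = y_gold − 0.13·k_gold ≈ 0.9566.
Gain: Δc = 0.9566 − 0.9376 ≈ 0.0190.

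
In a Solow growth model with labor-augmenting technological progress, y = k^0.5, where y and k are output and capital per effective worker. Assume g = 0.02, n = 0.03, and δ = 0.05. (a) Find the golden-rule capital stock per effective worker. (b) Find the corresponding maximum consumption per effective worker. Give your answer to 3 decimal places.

n + g + δ = 0.03 + 0.02 + 0.05 = 0.1.
Setting f'(k) = n+g+δ gives 0.5·k^(0.5−1) = 0.1, hence k_gold = (0.5/0.1)^(1/0.5) ≈ 25.0000.
y_gold = 25.0000^0.5 ≈ 5.0000; c_gold = y_gold − 0.1·k_gold ≈ 2.5000.

(a) k_gold ≈ 25.000; (b) c_gold ≈ 2.500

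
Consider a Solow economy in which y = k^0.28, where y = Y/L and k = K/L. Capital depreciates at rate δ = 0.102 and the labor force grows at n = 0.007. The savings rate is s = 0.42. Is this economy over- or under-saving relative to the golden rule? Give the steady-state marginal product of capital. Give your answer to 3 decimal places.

over-saving; MPK ≈ 0.073

Break-even investment rate: n + δ = 0.007 + 0.102 = 0.109.
Steady-state k*: s·k^0.28 = 0.109·k gives k* = (0.42/0.109)^(1/0.72) ≈ 6.5109.
MPK = 0.28·6.5109^(-0.72) ≈ 0.0727.
MPK < n+δ = 0.109, so the economy is dynamically inefficient (over-saving).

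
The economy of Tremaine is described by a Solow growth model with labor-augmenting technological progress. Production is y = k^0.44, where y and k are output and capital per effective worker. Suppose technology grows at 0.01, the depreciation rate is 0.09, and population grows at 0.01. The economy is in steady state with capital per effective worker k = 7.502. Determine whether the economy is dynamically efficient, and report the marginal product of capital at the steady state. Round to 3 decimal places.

dynamically efficient; MPK ≈ 0.142

n + g + δ = 0.01 + 0.01 + 0.09 = 0.11.
MPK = 0.44·k^(0.44−1) = 0.44·7.502^(-0.56) ≈ 0.1423.
MPK > 0.11, so the economy is dynamically efficient (under-saving).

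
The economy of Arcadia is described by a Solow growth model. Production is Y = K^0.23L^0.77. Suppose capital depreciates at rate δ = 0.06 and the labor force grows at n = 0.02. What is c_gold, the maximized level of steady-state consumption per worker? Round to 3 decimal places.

c_gold ≈ 1.056

Break-even investment rate: n + δ = 0.02 + 0.06 = 0.08.
Maximizing c = f(k) − (n+δ)·k gives f'(k) = n+δ, i.e. 0.23·k^(0.23−1) = 0.08, so k_gold = (0.23/0.08)^(1/0.77) ≈ 3.9412.
y_gold = 3.9412^0.23 ≈ 1.3709.
c_gold = y_gold − (n+δ)·k_gold = 1.3709 − 0.08·3.9412 ≈ 1.0556.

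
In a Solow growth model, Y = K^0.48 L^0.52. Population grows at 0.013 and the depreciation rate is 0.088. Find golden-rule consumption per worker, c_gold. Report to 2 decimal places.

c_gold ≈ 2.19

The effective depreciation rate is n + δ = 0.013 + 0.088 = 0.101.
Maximizing c = f(k) − (n+δ)·k gives f'(k) = n+δ, i.e. 0.48·k^(0.48−1) = 0.101, so k_gold = (0.48/0.101)^(1/0.52) ≈ 20.0341.
y_gold = 20.0341^0.48 ≈ 4.2155.
c_gold = y_gold − (n+δ)·k_gold = 4.2155 − 0.101·20.0341 ≈ 2.1921.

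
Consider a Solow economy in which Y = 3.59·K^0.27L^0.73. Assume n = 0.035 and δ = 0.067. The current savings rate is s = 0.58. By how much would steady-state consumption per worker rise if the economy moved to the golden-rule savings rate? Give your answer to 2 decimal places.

Capital per worker breaks even when investment replaces (n + δ)·k; here n + δ = 0.102.
Current steady state (s = 0.58): k* = (0.58·3.59/0.102)^(1/0.73) ≈ 62.2894, y* = 3.59·62.2894^0.27 ≈ 10.9543, c* = (1−0.58)·10.9543 ≈ 4.6008.
Golden rule sets MPK = n+δ: 0.27·3.59·k^(0.27−1) = 0.102, so k_gold = (0.27·3.59/0.102)^(1/0.73) ≈ 21.8540.
y_gold = 3.59·21.8540^0.27 ≈ 8.2560, c_gold = y_gold − 0.102·k_gold ≈ 6.0269.
Gain: Δc = 6.0269 − 4.6008 ≈ 1.4260.

Δc ≈ 1.43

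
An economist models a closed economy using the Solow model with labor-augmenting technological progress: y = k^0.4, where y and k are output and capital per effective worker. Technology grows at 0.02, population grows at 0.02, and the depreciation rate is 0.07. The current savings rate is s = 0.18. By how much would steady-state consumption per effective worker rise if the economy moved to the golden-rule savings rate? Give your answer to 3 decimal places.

Δc ≈ 0.280

The effective depreciation rate is n + g + δ = 0.02 + 0.02 + 0.07 = 0.11.
Current steady state (s = 0.18): k* = (0.18/0.11)^(1/0.6) ≈ 2.2723, y* = 2.2723^0.4 ≈ 1.3886, c* = (1−0.18)·1.3886 ≈ 1.1387.
Maximizing c = f(k) − (n+g+δ)·k gives f'(k) = n+g+δ, i.e. 0.4·k^(0.4−1) = 0.11, so k_gold = (0.4/0.11)^(1/0.6) ≈ 8.5990.
y_gold = 8.5990^0.4 ≈ 2.3647, c_gold = y_gold − 0.11·k_gold ≈ 1.4188.
Gain: Δc = 1.4188 − 1.1387 ≈ 0.2802.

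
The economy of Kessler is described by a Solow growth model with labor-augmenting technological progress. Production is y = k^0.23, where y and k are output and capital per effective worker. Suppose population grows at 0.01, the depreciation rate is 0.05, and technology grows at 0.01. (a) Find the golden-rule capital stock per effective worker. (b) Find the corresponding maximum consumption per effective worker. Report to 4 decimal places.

(a) k_gold ≈ 4.6876; (b) c_gold ≈ 1.0985

n + g + δ = 0.01 + 0.01 + 0.05 = 0.07.
Golden rule sets MPK = n+g+δ: 0.23·k^(0.23−1) = 0.07, so k_gold = (0.23/0.07)^(1/0.77) ≈ 4.6876.
y_gold = 4.6876^0.23 ≈ 1.4267; c_gold = y_gold − 0.07·k_gold ≈ 1.0985.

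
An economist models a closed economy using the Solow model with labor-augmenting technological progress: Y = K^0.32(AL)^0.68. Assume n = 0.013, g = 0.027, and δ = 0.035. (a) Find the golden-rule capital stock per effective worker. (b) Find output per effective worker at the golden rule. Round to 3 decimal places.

The effective depreciation rate is n + g + δ = 0.013 + 0.027 + 0.035 = 0.075.
At the golden rule the marginal product of capital equals n+g+δ: 0.32·k^(0.32−1) = 0.075. Solving, k_gold = (0.32/0.075)^(1/0.68) ≈ 8.4450.
y_gold = 8.4450^0.32 ≈ 1.9793.

(a) k_gold ≈ 8.445; (b) y_gold ≈ 1.979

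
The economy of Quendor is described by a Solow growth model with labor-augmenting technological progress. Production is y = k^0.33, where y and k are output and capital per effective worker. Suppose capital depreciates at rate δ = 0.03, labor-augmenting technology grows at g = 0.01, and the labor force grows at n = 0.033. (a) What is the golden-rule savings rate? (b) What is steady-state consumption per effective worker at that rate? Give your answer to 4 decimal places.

Capital per effective worker breaks even when investment replaces (n + g + δ)·k; here n + g + δ = 0.073.
For Cobb-Douglas, s_gold equals capital's share: s_gold = 0.33.
Golden rule sets MPK = n+g+δ: 0.33·k^(0.33−1) = 0.073, so k_gold = (0.33/0.073)^(1/0.67) ≈ 9.5038.
y_gold = 9.5038^0.33 ≈ 2.1024; c_gold = (1−0.33)·y_gold ≈ 1.4086.

(a) s_gold = 0.3300; (b) c_gold ≈ 1.4086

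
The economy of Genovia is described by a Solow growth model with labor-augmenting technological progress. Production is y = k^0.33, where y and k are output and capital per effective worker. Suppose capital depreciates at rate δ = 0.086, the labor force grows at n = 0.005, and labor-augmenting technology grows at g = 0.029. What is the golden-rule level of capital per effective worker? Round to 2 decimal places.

k_gold ≈ 4.53

The effective depreciation rate is n + g + δ = 0.005 + 0.029 + 0.086 = 0.12.
Golden rule sets MPK = n+g+δ: 0.33·k^(0.33−1) = 0.12, so k_gold = (0.33/0.12)^(1/0.67) ≈ 4.5261.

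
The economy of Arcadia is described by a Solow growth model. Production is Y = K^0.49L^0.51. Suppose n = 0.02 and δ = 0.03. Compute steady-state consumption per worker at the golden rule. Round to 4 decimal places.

c_gold ≈ 4.5701

Capital per worker breaks even when investment replaces (n + δ)·k; here n + δ = 0.05.
At the golden rule the marginal product of capital equals n+δ: 0.49·k^(0.49−1) = 0.05. Solving, k_gold = (0.49/0.05)^(1/0.51) ≈ 87.8174.
y_gold = 87.8174^0.49 ≈ 8.9610.
c_gold = y_gold − (n+δ)·k_gold = 8.9610 − 0.05·87.8174 ≈ 4.5701.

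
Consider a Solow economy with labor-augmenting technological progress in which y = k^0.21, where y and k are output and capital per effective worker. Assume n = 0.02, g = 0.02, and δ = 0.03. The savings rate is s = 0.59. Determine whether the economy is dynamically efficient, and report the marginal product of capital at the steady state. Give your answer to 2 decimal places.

n + g + δ = 0.02 + 0.02 + 0.03 = 0.07.
Steady-state k*: s·k^0.21 = 0.07·k gives k* = (0.59/0.07)^(1/0.79) ≈ 14.8539.
MPK = 0.21·14.8539^(-0.79) ≈ 0.0249.
MPK < n+g+δ = 0.07, so the economy is dynamically inefficient (over-saving).

dynamically inefficient; MPK ≈ 0.02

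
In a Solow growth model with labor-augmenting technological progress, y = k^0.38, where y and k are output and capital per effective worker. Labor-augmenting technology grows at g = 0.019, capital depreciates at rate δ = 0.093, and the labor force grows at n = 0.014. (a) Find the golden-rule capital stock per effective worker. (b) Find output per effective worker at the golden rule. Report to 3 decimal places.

n + g + δ = 0.014 + 0.019 + 0.093 = 0.126.
Golden rule sets MPK = n+g+δ: 0.38·k^(0.38−1) = 0.126, so k_gold = (0.38/0.126)^(1/0.62) ≈ 5.9326.
y_gold = 5.9326^0.38 ≈ 1.9671.

(a) k_gold ≈ 5.933; (b) y_gold ≈ 1.967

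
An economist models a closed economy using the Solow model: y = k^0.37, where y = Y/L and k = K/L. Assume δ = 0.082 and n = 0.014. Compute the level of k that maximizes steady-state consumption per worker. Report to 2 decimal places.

The effective depreciation rate is n + δ = 0.014 + 0.082 = 0.096.
Maximizing c = f(k) − (n+δ)·k gives f'(k) = n+δ, i.e. 0.37·k^(0.37−1) = 0.096, so k_gold = (0.37/0.096)^(1/0.63) ≈ 8.5123.

k_gold ≈ 8.51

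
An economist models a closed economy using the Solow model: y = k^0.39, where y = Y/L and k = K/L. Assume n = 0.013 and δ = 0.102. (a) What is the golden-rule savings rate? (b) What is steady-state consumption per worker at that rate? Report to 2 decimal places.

Break-even investment rate: n + δ = 0.013 + 0.102 = 0.115.
For Cobb-Douglas, s_gold equals capital's share: s_gold = 0.39.
At the golden rule the marginal product of capital equals n+δ: 0.39·k^(0.39−1) = 0.115. Solving, k_gold = (0.39/0.115)^(1/0.61) ≈ 7.4038.
y_gold = 7.4038^0.39 ≈ 2.1832; c_gold = (1−0.39)·y_gold ≈ 1.3317.

(a) s_gold = 0.39; (b) c_gold ≈ 1.33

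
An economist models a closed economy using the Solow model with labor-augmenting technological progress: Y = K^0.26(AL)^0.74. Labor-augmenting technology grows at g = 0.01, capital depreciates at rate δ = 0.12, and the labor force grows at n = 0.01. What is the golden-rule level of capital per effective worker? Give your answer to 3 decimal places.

Capital per effective worker breaks even when investment replaces (n + g + δ)·k; here n + g + δ = 0.14.
Setting f'(k) = n+g+δ gives 0.26·k^(0.26−1) = 0.14, hence k_gold = (0.26/0.14)^(1/0.74) ≈ 2.3084.

k_gold ≈ 2.308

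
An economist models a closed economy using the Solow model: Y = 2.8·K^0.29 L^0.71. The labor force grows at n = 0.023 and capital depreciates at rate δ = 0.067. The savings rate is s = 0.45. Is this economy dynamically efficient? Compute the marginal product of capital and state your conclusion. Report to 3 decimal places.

n + δ = 0.023 + 0.067 = 0.09.
Steady-state k*: s·A·k^0.29 = 0.09·k gives k* = (0.45·2.8/0.09)^(1/0.71) ≈ 41.1401.
MPK = 0.29·2.8·41.1401^(-0.71) ≈ 0.0580.
MPK < n+δ = 0.09, so the economy is dynamically inefficient (over-saving).

dynamically inefficient; MPK ≈ 0.058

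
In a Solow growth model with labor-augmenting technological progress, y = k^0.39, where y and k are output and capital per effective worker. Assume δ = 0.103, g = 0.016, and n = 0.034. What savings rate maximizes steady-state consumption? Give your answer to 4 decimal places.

s_gold = 0.3900

n + g + δ = 0.034 + 0.016 + 0.103 = 0.153.
At the golden rule MPK = n+g+δ, and in any Cobb-Douglas steady state s = (n+g+δ)·k/y = MPK·k/y = capital's share 0.39.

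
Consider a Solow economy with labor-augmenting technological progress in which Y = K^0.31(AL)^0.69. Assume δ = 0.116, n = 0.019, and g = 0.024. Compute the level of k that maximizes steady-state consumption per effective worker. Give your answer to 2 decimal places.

k_gold ≈ 2.63

n + g + δ = 0.019 + 0.024 + 0.116 = 0.159.
Golden rule sets MPK = n+g+δ: 0.31·k^(0.31−1) = 0.159, so k_gold = (0.31/0.159)^(1/0.69) ≈ 2.6317.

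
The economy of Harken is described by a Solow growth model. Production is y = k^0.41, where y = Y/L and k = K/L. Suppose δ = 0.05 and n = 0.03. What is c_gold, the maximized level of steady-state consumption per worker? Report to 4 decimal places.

The effective depreciation rate is n + δ = 0.03 + 0.05 = 0.08.
At the golden rule the marginal product of capital equals n+δ: 0.41·k^(0.41−1) = 0.08. Solving, k_gold = (0.41/0.08)^(1/0.59) ≈ 15.9541.
y_gold = 15.9541^0.41 ≈ 3.1130.
c_gold = y_gold − (n+δ)·k_gold = 3.1130 − 0.08·15.9541 ≈ 1.8367.

c_gold ≈ 1.8367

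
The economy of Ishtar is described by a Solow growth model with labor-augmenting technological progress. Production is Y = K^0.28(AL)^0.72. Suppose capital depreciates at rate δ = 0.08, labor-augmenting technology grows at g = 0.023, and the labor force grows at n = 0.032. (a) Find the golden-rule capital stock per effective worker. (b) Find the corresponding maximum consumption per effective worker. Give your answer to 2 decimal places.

(a) k_gold ≈ 2.75; (b) c_gold ≈ 0.96

n + g + δ = 0.032 + 0.023 + 0.08 = 0.135.
Maximizing c = f(k) − (n+g+δ)·k gives f'(k) = n+g+δ, i.e. 0.28·k^(0.28−1) = 0.135, so k_gold = (0.28/0.135)^(1/0.72) ≈ 2.7544.
y_gold = 2.7544^0.28 ≈ 1.3280; c_gold = y_gold − 0.135·k_gold ≈ 0.9562.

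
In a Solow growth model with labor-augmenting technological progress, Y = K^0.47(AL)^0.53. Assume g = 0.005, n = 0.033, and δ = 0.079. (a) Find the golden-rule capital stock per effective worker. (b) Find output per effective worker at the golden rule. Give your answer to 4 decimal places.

(a) k_gold ≈ 13.7866; (b) y_gold ≈ 3.4320

n + g + δ = 0.033 + 0.005 + 0.079 = 0.117.
At the golden rule the marginal product of capital equals n+g+δ: 0.47·k^(0.47−1) = 0.117. Solving, k_gold = (0.47/0.117)^(1/0.53) ≈ 13.7866.
y_gold = 13.7866^0.47 ≈ 3.4320.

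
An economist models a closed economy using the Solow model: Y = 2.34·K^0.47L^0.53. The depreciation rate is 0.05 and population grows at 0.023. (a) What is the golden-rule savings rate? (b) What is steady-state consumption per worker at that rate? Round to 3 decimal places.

n + δ = 0.023 + 0.05 = 0.073.
For Cobb-Douglas, s_gold equals capital's share: s_gold = 0.47.
Golden rule sets MPK = n+δ: 0.47·2.34·k^(0.47−1) = 0.073, so k_gold = (0.47·2.34/0.073)^(1/0.53) ≈ 166.9645.
y_gold = 2.34·166.9645^0.47 ≈ 25.9328; c_gold = (1−0.47)·y_gold ≈ 13.7444.

(a) s_gold = 0.470; (b) c_gold ≈ 13.744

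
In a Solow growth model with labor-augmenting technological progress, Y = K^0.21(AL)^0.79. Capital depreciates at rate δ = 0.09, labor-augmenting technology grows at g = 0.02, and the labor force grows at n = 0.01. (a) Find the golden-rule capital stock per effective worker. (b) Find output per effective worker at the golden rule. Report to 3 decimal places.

Capital per effective worker breaks even when investment replaces (n + g + δ)·k; here n + g + δ = 0.12.
Setting f'(k) = n+g+δ gives 0.21·k^(0.21−1) = 0.12, hence k_gold = (0.21/0.12)^(1/0.79) ≈ 2.0307.
y_gold = 2.0307^0.21 ≈ 1.1604.

(a) k_gold ≈ 2.031; (b) y_gold ≈ 1.160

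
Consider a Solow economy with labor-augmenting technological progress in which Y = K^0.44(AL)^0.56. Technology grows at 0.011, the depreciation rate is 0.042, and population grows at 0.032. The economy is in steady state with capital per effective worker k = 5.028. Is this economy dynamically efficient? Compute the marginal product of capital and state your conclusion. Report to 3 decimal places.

n + g + δ = 0.032 + 0.011 + 0.042 = 0.085.
MPK = 0.44·k^(0.44−1) = 0.44·5.028^(-0.56) ≈ 0.1781.
MPK > 0.085, so the economy is dynamically efficient (under-saving).

dynamically efficient; MPK ≈ 0.178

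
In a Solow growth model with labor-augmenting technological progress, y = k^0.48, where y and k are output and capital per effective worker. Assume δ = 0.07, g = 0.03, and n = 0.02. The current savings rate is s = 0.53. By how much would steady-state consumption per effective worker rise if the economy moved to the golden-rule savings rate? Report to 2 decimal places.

Δc ≈ 0.02

n + g + δ = 0.02 + 0.03 + 0.07 = 0.12.
Current steady state (s = 0.53): k* = (0.53/0.12)^(1/0.52) ≈ 17.4007, y* = 17.4007^0.48 ≈ 3.9398, c* = (1−0.53)·3.9398 ≈ 1.8517.
Setting f'(k) = n+g+δ gives 0.48·k^(0.48−1) = 0.12, hence k_gold = (0.48/0.12)^(1/0.52) ≈ 14.3816.
y_gold = 14.3816^0.48 ≈ 3.5954, c_gold = y_gold − 0.12·k_gold ≈ 1.8696.
Gain: Δc = 1.8696 − 1.8517 ≈ 0.0179.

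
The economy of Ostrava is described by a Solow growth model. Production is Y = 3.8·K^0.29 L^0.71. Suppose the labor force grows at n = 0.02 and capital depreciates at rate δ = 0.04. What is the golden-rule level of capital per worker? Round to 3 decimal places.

Break-even investment rate: n + δ = 0.02 + 0.04 = 0.06.
Maximizing c = f(k) − (n+δ)·k gives f'(k) = n+δ, i.e. 0.29·3.8·k^(0.29−1) = 0.06, so k_gold = (0.29·3.8/0.06)^(1/0.71) ≈ 60.3010.

k_gold ≈ 60.301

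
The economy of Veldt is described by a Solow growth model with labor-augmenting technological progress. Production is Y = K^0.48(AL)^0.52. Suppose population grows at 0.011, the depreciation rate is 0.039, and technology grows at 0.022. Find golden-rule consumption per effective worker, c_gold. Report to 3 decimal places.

c_gold ≈ 2.996

n + g + δ = 0.011 + 0.022 + 0.039 = 0.072.
Setting f'(k) = n+g+δ gives 0.48·k^(0.48−1) = 0.072, hence k_gold = (0.48/0.072)^(1/0.52) ≈ 38.4096.
y_gold = 38.4096^0.48 ≈ 5.7614.
c_gold = y_gold − (n+g+δ)·k_gold = 5.7614 − 0.072·38.4096 ≈ 2.9959.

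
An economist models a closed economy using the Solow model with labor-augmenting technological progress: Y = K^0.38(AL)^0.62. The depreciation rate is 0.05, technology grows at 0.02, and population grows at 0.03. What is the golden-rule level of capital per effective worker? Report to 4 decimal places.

k_gold ≈ 8.6126

n + g + δ = 0.03 + 0.02 + 0.05 = 0.1.
At the golden rule the marginal product of capital equals n+g+δ: 0.38·k^(0.38−1) = 0.1. Solving, k_gold = (0.38/0.1)^(1/0.62) ≈ 8.6126.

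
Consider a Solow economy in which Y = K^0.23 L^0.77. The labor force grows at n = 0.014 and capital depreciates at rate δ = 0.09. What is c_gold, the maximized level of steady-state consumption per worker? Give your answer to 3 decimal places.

c_gold ≈ 0.976

Break-even investment rate: n + δ = 0.014 + 0.09 = 0.104.
At the golden rule the marginal product of capital equals n+δ: 0.23·k^(0.23−1) = 0.104. Solving, k_gold = (0.23/0.104)^(1/0.77) ≈ 2.8032.
y_gold = 2.8032^0.23 ≈ 1.2675.
c_gold = y_gold − (n+δ)·k_gold = 1.2675 − 0.104·2.8032 ≈ 0.9760.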